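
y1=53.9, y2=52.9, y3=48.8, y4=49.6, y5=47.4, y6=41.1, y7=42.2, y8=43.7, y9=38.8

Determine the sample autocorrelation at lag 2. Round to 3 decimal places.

Mean ȳ = (53.9 + 52.9 + 48.8 + 49.6 + 47.4 + 41.1 + 42.2 + 43.7 + 38.8)/9 = 46.4889
Numerator Σ_{t=1}^{7}(y_t−ȳ)(y_{t+2}−ȳ) = 66.5120
Denominator Σ(y_t−ȳ)² = 226.2089
r_2 = 66.5120 / 226.2089 = 0.294

0.294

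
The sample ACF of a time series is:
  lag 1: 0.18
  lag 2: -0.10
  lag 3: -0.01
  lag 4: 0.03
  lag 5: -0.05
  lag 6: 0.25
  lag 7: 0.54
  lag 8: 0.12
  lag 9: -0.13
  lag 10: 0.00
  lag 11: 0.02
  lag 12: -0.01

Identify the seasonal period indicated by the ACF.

7

The largest autocorrelation is r_7 = 0.54; the remaining lags stay at or below 0.25.
The dominant spike at lag 7 indicates a seasonal period of 7.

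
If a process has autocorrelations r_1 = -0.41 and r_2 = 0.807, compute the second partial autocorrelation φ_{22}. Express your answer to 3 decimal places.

0.768

φ_{22} = (r_2 − r_1²) / (1 − r_1²)
r_1² = (-0.41)² = 0.1681
Numerator = 0.807 − 0.1681 = 0.6389; denominator = 1 − 0.1681 = 0.8319
φ_{22} = 0.6389 / 0.8319 = 0.768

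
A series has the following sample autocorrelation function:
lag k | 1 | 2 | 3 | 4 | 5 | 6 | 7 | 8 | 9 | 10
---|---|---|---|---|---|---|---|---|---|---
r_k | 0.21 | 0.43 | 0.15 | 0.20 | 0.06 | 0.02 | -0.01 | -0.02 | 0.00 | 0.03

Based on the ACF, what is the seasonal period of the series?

2

The largest autocorrelation is r_2 = 0.43; the remaining lags stay at or below 0.21.
The dominant spike at lag 2 indicates a seasonal period of 2.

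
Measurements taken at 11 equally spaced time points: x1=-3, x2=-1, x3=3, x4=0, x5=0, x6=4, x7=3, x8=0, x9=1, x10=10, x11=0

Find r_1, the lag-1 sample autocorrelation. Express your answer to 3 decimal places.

Mean x̄ = (-3 − 1 + 3 + 0 + 0 + 4 + 3 + 0 + 1 + 10 + 0)/11 = 1.5455
Numerator Σ_{t=1}^{10}(x_t−x̄)(x_{t+1}−x̄) = -11.2975
Denominator Σ(x_t−x̄)² = 118.7273
r_1 = -11.2975 / 118.7273 = -0.095

-0.095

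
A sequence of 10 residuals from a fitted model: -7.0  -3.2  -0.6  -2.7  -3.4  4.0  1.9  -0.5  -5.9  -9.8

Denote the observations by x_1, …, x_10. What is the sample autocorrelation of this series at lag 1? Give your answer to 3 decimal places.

0.343

Mean x̄ = (-7.0 − 3.2 − 0.6 − 2.7 − 3.4 + 4.0 + 1.9 − 0.5 − 5.9 − 9.8)/10 = -2.7200
Numerator Σ_{t=1}^{9}(x_t−x̄)(x_{t+1}−x̄) = 53.2536
Denominator Σ(x_t−x̄)² = 155.1760
r_1 = 53.2536 / 155.1760 = 0.343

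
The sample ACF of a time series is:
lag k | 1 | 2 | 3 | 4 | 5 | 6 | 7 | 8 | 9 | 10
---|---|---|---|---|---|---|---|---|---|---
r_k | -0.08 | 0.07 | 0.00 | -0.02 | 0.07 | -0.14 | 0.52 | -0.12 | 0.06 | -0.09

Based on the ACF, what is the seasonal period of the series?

The largest autocorrelation is r_7 = 0.52; the remaining lags stay at or below 0.07.
The dominant spike at lag 7 indicates a seasonal period of 7.

7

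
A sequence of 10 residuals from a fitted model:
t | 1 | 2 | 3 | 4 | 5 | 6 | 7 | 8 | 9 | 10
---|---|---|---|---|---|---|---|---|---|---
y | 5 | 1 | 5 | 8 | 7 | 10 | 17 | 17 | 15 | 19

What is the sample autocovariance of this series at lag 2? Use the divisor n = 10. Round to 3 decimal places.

Mean ȳ = (5 + 1 + 5 + 8 + 7 + 10 + 17 + 17 + 15 + 19)/10 = 10.4000
Σ_{t=1}^{8}(y_t−ȳ)(y_{t+2}−ȳ) = 133.0800
γ_2 = 133.0800 / 10 = 13.308

13.308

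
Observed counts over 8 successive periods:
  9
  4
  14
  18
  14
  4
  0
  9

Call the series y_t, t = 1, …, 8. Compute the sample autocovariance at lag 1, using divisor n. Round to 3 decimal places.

Mean ȳ = (9 + 4 + 14 + 18 + 14 + 4 + 0 + 9)/8 = 9.0000
Σ_{t=1}^{7}(y_t−ȳ)(y_{t+1}−ȳ) = 85.0000
γ_1 = 85.0000 / 8 = 10.625

10.625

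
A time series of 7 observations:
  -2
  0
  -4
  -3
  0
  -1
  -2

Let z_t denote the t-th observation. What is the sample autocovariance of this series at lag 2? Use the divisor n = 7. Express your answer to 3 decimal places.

Mean z̄ = (-2 + 0 − 4 − 3 + 0 − 1 − 2)/7 = -1.7143
Σ_{t=1}^{5}(z_t−z̄)(z_{t+2}−z̄) = -6.8776
γ_2 = -6.8776 / 7 = -0.983

-0.983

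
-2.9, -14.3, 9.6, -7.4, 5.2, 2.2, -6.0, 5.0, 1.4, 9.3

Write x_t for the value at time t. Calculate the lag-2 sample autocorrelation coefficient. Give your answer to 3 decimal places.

Mean x̄ = (-2.9 − 14.3 + 9.6 − 7.4 + 5.2 + 2.2 − 6.0 + 5.0 + 1.4 + 9.3)/10 = 0.2100
Numerator Σ_{t=1}^{8}(x_t−x̄)(x_{t+2}−x̄) = 127.6258
Denominator Σ(x_t−x̄)² = 540.7090
r_2 = 127.6258 / 540.7090 = 0.236

0.236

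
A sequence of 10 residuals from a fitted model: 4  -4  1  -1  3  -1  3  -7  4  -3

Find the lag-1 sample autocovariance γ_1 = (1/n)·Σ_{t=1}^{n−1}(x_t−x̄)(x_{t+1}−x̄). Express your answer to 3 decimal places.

-9.121

Mean x̄ = (4 − 4 + 1 − 1 + 3 − 1 + 3 − 7 + 4 − 3)/10 = -0.1000
Σ_{t=1}^{9}(x_t−x̄)(x_{t+1}−x̄) = -91.2100
γ_1 = -91.2100 / 10 = -9.121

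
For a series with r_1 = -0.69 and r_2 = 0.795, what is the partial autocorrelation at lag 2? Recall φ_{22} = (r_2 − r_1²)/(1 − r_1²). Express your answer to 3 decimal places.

0.609

φ_{22} = (r_2 − r_1²) / (1 − r_1²)
r_1² = (-0.69)² = 0.4761
Numerator = 0.795 − 0.4761 = 0.3189; denominator = 1 − 0.4761 = 0.5239
φ_{22} = 0.3189 / 0.5239 = 0.609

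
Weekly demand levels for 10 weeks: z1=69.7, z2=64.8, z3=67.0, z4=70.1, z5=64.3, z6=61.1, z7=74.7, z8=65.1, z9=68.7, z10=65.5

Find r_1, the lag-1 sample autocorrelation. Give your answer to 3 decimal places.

Mean z̄ = (69.7 + 64.8 + 67.0 + 70.1 + 64.3 + 61.1 + 74.7 + 65.1 + 68.7 + 65.5)/10 = 67.1000
Numerator Σ_{t=1}^{9}(z_t−z̄)(z_{t+1}−z̄) = -64.2100
Denominator Σ(z_t−z̄)² = 131.7800
r_1 = -64.2100 / 131.7800 = -0.487

-0.487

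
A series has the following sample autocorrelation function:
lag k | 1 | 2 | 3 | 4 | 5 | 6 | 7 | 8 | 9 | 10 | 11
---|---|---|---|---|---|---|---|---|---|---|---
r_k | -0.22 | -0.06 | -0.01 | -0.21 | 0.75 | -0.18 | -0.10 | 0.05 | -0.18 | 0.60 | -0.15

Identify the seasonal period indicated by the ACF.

5

The largest autocorrelation is r_5 = 0.75, with a weaker echo at lag 10 (0.60); the remaining lags stay at or below 0.05.
The dominant spike at lag 5 indicates a seasonal period of 5.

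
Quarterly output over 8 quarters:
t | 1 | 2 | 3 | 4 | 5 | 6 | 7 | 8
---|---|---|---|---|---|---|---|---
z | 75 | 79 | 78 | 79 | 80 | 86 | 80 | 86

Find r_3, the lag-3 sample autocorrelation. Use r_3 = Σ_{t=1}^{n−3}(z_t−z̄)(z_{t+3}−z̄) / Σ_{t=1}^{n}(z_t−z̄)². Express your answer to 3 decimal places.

Mean z̄ = (75 + 79 + 78 + 79 + 80 + 86 + 80 + 86)/8 = 80.3750
Deviations from mean: -5.3750, -1.3750, -2.3750, -1.3750, -0.3750, 5.6250, -0.3750, 5.6250
Σ(z_t−z̄)(z_{t+3}−z̄) = (7.3906) + (0.5156) + (-13.3594) + (0.5156) + (-2.1094) = -7.0469
Denominator Σ(z_t−z̄)² = 101.8750
r_3 = -7.0469 / 101.8750 = -0.069

-0.069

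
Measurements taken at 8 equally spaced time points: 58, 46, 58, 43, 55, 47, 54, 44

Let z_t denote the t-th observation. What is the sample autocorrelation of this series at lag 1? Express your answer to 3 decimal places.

-0.755

Mean z̄ = (58 + 46 + 58 + 43 + 55 + 47 + 54 + 44)/8 = 50.6250
Deviations from mean: 7.3750, -4.6250, 7.3750, -7.6250, 4.3750, -3.6250, 3.3750, -6.6250
Σ(z_t−z̄)(z_{t+1}−z̄) = (-34.1094) + (-34.1094) + (-56.2344) + (-33.3594) + (-15.8594) + (-12.2344) + (-22.3594) = -208.2656
Denominator Σ(z_t−z̄)² = 275.8750
r_1 = -208.2656 / 275.8750 = -0.755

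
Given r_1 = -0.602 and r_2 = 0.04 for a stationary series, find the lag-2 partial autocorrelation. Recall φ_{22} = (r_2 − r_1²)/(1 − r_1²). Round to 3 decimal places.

φ_{22} = (r_2 − r_1²) / (1 − r_1²)
r_1² = (-0.602)² = 0.362404
Numerator = 0.04 − 0.3624 = -0.3224; denominator = 1 − 0.3624 = 0.6376
φ_{22} = -0.3224 / 0.6376 = -0.506

-0.506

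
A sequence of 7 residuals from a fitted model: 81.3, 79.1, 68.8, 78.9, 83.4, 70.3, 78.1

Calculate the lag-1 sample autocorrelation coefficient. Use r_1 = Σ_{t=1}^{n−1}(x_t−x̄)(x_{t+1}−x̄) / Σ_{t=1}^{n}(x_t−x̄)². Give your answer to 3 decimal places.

-0.339

Mean x̄ = (81.3 + 79.1 + 68.8 + 78.9 + 83.4 + 70.3 + 78.1)/7 = 77.1286
Σ(x_t−x̄)(x_{t+1}−x̄) = (8.2237) + (-16.4192) + (-14.7535) + (11.1094) + (-42.8249) + (-6.6335) = -61.2980
Denominator Σ(x_t−x̄)² = 180.6943
r_1 = -61.2980 / 180.6943 = -0.339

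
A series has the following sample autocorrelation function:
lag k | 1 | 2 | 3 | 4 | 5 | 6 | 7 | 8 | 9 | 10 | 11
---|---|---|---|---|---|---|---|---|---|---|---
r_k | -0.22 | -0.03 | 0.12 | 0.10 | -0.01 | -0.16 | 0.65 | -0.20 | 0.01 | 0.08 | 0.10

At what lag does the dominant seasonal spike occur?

7

The largest autocorrelation is r_7 = 0.65; the remaining lags stay at or below 0.12.
The dominant spike at lag 7 indicates a seasonal period of 7.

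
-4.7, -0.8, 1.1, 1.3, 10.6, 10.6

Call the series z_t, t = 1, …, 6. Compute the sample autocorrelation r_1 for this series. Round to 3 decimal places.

Mean z̄ = (-4.7 − 0.8 + 1.1 + 1.3 + 10.6 + 10.6)/6 = 3.0167
Numerator Σ_{t=1}^{5}(z_t−z̄)(z_{t+1}−z̄) = 84.5464
Denominator Σ(z_t−z̄)² = 195.7483
r_1 = 84.5464 / 195.7483 = 0.432

0.432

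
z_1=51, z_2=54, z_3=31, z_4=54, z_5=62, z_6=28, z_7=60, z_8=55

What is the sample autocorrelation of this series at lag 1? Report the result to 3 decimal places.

Mean z̄ = (51 + 54 + 31 + 54 + 62 + 28 + 60 + 55)/8 = 49.3750
Numerator Σ_{t=1}^{7}(z_t−z̄)(z_{t+1}−z̄) = -541.2656
Denominator Σ(z_t−z̄)² = 1143.8750
r_1 = -541.2656 / 1143.8750 = -0.473

-0.473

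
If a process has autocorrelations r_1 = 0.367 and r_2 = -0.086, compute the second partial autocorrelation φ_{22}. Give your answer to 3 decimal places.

φ_{22} = (r_2 − r_1²) / (1 − r_1²)
r_1² = (0.367)² = 0.134689
Numerator = -0.086 − 0.1347 = -0.2207; denominator = 1 − 0.1347 = 0.8653
φ_{22} = -0.2207 / 0.8653 = -0.255

-0.255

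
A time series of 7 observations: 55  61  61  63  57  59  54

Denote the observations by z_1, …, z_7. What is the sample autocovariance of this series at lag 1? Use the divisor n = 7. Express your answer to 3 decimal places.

Mean z̄ = (55 + 61 + 61 + 63 + 57 + 59 + 54)/7 = 58.5714
Deviations: -3.5714, 2.4286, 2.4286, 4.4286, -1.5714, 0.4286, -4.5714
Σ_{t=1}^{6}(z_t−z̄)(z_{t+1}−z̄) = -1.6122
γ_1 = -1.6122 / 7 = -0.230

-0.230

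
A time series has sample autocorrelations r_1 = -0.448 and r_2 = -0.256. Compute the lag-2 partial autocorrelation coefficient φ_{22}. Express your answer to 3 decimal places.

φ_{22} = (r_2 − r_1²) / (1 − r_1²)
r_1² = (-0.448)² = 0.200704
Numerator = -0.256 − 0.2007 = -0.4567; denominator = 1 − 0.2007 = 0.7993
φ_{22} = -0.4567 / 0.7993 = -0.571

-0.571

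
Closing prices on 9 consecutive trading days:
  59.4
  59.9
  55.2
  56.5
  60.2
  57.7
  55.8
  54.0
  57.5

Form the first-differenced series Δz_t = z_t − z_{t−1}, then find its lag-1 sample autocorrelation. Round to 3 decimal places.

-0.199

First differences Δz: 0.5, -4.7, 1.3, 3.7, -2.5, -1.9, -1.8, 3.5
Mean of differences = -0.2375
Numerator Σ(Δz_t−Δz̄)(Δz_{t+1}−Δz̄) = -12.4877
Denominator Σ(Δz_t−Δz̄)² = 62.6188
r_1(Δz) = -12.4877 / 62.6188 = -0.199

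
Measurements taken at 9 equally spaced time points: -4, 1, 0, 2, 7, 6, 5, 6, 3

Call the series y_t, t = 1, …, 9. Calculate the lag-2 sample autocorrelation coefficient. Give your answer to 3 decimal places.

0.253

Mean ȳ = (-4 + 1 + 0 + 2 + 7 + 6 + 5 + 6 + 3)/9 = 2.8889
Σ(y_t−ȳ)(y_{t+2}−ȳ) = (19.9012) + (1.6790) + (-11.8765) + (-2.7654) + (8.6790) + (9.6790) + (0.2346) = 25.5309
Denominator Σ(y_t−ȳ)² = 100.8889
r_2 = 25.5309 / 100.8889 = 0.253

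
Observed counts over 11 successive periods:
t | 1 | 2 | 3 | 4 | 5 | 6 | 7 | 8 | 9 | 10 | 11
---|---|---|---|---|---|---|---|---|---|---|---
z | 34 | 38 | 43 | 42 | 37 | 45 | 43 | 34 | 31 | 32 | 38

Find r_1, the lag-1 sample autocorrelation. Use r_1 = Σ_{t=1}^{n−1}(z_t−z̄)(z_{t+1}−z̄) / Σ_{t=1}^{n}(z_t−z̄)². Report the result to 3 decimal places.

0.405

Mean z̄ = (34 + 38 + 43 + 42 + 37 + 45 + 43 + 34 + 31 + 32 + 38)/11 = 37.9091
Numerator Σ_{t=1}^{10}(z_t−z̄)(z_{t+1}−z̄) = 94.2645
Denominator Σ(z_t−z̄)² = 232.9091
r_1 = 94.2645 / 232.9091 = 0.405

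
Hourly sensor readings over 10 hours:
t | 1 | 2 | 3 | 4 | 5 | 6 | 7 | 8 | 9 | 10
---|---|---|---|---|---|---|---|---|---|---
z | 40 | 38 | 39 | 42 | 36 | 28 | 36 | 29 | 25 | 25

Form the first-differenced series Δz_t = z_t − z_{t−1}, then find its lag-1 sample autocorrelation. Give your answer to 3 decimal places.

First differences Δz: -2, 1, 3, -6, -8, 8, -7, -4, 0
Mean of differences = -1.6667
Numerator Σ(Δz_t−Δz̄)(Δz_{t+1}−Δz̄) = -85.4444
Denominator Σ(Δz_t−Δz̄)² = 218.0000
r_1(Δz) = -85.4444 / 218.0000 = -0.392

-0.392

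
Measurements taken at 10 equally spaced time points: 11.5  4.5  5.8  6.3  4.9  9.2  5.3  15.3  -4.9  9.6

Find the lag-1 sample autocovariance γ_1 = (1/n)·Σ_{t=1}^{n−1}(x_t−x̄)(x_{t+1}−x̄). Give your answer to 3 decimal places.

-16.058

Mean x̄ = (11.5 + 4.5 + 5.8 + 6.3 + 4.9 + 9.2 + 5.3 + 15.3 − 4.9 + 9.6)/10 = 6.7500
Σ_{t=1}^{9}(x_t−x̄)(x_{t+1}−x̄) = -160.5825
γ_1 = -160.5825 / 10 = -16.058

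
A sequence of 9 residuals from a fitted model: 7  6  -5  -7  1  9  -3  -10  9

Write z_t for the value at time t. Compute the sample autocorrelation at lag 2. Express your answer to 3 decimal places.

-0.616

Mean z̄ = (7 + 6 − 5 − 7 + 1 + 9 − 3 − 10 + 9)/9 = 0.7778
Numerator Σ_{t=1}^{7}(z_t−z̄)(z_{t+2}−z̄) = -262.3210
Denominator Σ(z_t−z̄)² = 425.5556
r_2 = -262.3210 / 425.5556 = -0.616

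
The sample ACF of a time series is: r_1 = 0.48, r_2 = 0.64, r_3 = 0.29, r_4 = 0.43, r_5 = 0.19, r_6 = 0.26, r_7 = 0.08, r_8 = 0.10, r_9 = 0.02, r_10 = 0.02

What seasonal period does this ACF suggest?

The largest autocorrelation is r_2 = 0.64; the remaining lags stay at or below 0.48.
The dominant spike at lag 2 indicates a seasonal period of 2.

2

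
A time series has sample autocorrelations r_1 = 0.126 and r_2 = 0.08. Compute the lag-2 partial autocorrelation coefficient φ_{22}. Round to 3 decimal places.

0.065

φ_{22} = (r_2 − r_1²) / (1 − r_1²)
r_1² = (0.126)² = 0.015876
Numerator = 0.08 − 0.0159 = 0.0641; denominator = 1 − 0.0159 = 0.9841
φ_{22} = 0.0641 / 0.9841 = 0.065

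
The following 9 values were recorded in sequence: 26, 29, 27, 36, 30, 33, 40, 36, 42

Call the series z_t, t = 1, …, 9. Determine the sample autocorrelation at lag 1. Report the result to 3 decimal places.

Mean z̄ = (26 + 29 + 27 + 36 + 30 + 33 + 40 + 36 + 42)/9 = 33.2222
Numerator Σ_{t=1}^{8}(z_t−z̄)(z_{t+1}−z̄) = 72.9506
Denominator Σ(z_t−z̄)² = 257.5556
r_1 = 72.9506 / 257.5556 = 0.283

0.283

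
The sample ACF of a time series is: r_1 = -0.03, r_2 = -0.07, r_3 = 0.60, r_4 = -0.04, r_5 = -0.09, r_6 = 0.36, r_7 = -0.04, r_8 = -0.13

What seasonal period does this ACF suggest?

The largest autocorrelation is r_3 = 0.60, with a weaker echo at lag 6 (0.36); the remaining lags stay at or below -0.03.
The dominant spike at lag 3 indicates a seasonal period of 3.

3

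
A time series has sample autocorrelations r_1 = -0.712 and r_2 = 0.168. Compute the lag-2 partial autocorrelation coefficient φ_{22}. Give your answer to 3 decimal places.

-0.687

φ_{22} = (r_2 − r_1²) / (1 − r_1²)
r_1² = (-0.712)² = 0.506944
Numerator = 0.168 − 0.5069 = -0.3389; denominator = 1 − 0.5069 = 0.4931
φ_{22} = -0.3389 / 0.4931 = -0.687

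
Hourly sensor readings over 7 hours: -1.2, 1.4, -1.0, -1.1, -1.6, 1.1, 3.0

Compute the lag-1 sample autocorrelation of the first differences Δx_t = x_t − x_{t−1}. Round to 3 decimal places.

First differences Δx: 2.6, -2.4, -0.1, -0.5, 2.7, 1.9
Mean of differences = 0.7000
Numerator Σ(Δx_t−Δx̄)(Δx_{t+1}−Δx̄) = -2.4500
Denominator Σ(Δx_t−Δx̄)² = 20.7400
r_1(Δx) = -2.4500 / 20.7400 = -0.118

-0.118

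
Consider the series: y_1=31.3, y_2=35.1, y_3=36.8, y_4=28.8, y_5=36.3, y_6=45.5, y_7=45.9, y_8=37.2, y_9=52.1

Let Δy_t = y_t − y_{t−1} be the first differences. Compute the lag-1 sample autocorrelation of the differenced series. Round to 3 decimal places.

-0.300

First differences Δy: 3.8, 1.7, -8.0, 7.5, 9.2, 0.4, -8.7, 14.9
Mean of differences = 2.6000
Numerator Σ(Δy_t−Δȳ)(Δy_{t+1}−Δȳ) = -139.7900
Denominator Σ(Δy_t−Δȳ)² = 466.0000
r_1(Δy) = -139.7900 / 466.0000 = -0.300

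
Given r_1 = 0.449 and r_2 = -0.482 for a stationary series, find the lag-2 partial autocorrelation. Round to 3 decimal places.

-0.856

φ_{22} = (r_2 − r_1²) / (1 − r_1²)
r_1² = (0.449)² = 0.201601
Numerator = -0.482 − 0.2016 = -0.6836; denominator = 1 − 0.2016 = 0.7984
φ_{22} = -0.6836 / 0.7984 = -0.856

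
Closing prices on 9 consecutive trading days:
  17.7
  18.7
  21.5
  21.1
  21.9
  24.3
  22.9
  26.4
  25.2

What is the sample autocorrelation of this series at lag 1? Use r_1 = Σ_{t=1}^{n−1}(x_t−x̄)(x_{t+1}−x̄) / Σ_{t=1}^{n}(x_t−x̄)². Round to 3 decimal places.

Mean x̄ = (17.7 + 18.7 + 21.5 + 21.1 + 21.9 + 24.3 + 22.9 + 26.4 + 25.2)/9 = 22.1889
Numerator Σ_{t=1}^{8}(x_t−x̄)(x_{t+1}−x̄) = 35.6954
Denominator Σ(x_t−x̄)² = 65.8289
r_1 = 35.6954 / 65.8289 = 0.542

0.542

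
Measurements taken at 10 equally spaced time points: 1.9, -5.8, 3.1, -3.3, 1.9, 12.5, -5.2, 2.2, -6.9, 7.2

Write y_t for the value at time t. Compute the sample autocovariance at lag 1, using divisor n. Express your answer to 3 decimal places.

-16.249

Mean ȳ = (1.9 − 5.8 + 3.1 − 3.3 + 1.9 + 12.5 − 5.2 + 2.2 − 6.9 + 7.2)/10 = 0.7600
Σ_{t=1}^{9}(y_t−ȳ)(y_{t+1}−ȳ) = -162.4876
γ_1 = -162.4876 / 10 = -16.249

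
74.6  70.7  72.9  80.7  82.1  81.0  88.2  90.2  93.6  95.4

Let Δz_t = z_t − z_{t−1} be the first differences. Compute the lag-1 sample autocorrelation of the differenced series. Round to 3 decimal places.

-0.196

First differences Δz: -3.9, 2.2, 7.8, 1.4, -1.1, 7.2, 2.0, 3.4, 1.8
Mean of differences = 2.3111
Numerator Σ(Δz_t−Δz̄)(Δz_{t+1}−Δz̄) = -20.9057
Denominator Σ(Δz_t−Δz̄)² = 106.6289
r_1(Δz) = -20.9057 / 106.6289 = -0.196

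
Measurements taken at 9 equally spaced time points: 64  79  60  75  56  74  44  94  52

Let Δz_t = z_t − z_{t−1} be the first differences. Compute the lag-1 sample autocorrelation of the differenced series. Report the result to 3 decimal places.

-0.800

First differences Δz: 15, -19, 15, -19, 18, -30, 50, -42
Mean of differences = -1.5000
Numerator Σ(Δz_t−Δz̄)(Δz_{t+1}−Δz̄) = -5316.7500
Denominator Σ(Δz_t−Δz̄)² = 6642.0000
r_1(Δz) = -5316.7500 / 6642.0000 = -0.800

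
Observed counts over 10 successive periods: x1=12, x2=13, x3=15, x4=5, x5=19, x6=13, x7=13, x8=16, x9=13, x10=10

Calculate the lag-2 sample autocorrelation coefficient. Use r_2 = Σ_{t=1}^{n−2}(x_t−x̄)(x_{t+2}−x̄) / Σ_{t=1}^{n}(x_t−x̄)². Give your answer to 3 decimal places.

0.010

Mean x̄ = (12 + 13 + 15 + 5 + 19 + 13 + 13 + 16 + 13 + 10)/10 = 12.9000
Numerator Σ_{t=1}^{8}(x_t−x̄)(x_{t+2}−x̄) = 1.2800
Denominator Σ(x_t−x̄)² = 122.9000
r_2 = 1.2800 / 122.9000 = 0.010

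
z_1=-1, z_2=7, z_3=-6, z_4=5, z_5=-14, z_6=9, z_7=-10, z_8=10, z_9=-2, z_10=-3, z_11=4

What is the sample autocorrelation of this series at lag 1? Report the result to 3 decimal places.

-0.797

Mean z̄ = (-1 + 7 − 6 + 5 − 14 + 9 − 10 + 10 − 2 − 3 + 4)/11 = -0.0909
Numerator Σ_{t=1}^{10}(z_t−z̄)(z_{t+1}−z̄) = -491.3719
Denominator Σ(z_t−z̄)² = 616.9091
r_1 = -491.3719 / 616.9091 = -0.797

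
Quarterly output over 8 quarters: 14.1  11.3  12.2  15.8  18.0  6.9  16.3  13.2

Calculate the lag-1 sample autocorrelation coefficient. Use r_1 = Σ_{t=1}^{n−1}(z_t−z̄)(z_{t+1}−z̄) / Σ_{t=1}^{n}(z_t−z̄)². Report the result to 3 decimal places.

Mean z̄ = (14.1 + 11.3 + 12.2 + 15.8 + 18.0 + 6.9 + 16.3 + 13.2)/8 = 13.4750
Deviations from mean: 0.6250, -2.1750, -1.2750, 2.3250, 4.5250, -6.5750, 2.8250, -0.2750
Numerator Σ_{t=1}^{7}(z_t−z̄)(z_{t+1}−z̄) = -40.1331
Denominator Σ(z_t−z̄)² = 83.9150
r_1 = -40.1331 / 83.9150 = -0.478

-0.478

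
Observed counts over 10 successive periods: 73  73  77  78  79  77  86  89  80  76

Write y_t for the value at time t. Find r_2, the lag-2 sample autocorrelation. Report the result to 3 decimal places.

Mean ȳ = (73 + 73 + 77 + 78 + 79 + 77 + 86 + 89 + 80 + 76)/10 = 78.8000
Numerator Σ_{t=1}^{8}(y_t−ȳ)(y_{t+2}−ȳ) = -20.6800
Denominator Σ(y_t−ȳ)² = 239.6000
r_2 = -20.6800 / 239.6000 = -0.086

-0.086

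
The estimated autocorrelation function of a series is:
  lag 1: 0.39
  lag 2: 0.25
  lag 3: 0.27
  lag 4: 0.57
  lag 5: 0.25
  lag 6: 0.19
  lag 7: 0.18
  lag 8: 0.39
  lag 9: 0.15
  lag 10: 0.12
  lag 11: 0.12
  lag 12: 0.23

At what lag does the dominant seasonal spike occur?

The largest autocorrelation is r_4 = 0.57; the remaining lags stay at or below 0.39. The elevated value at lag 1 (0.39), dropping to 0.25 at lag 2, reflects decaying short-term dependence rather than seasonality.
The dominant spike at lag 4 indicates a seasonal period of 4.

4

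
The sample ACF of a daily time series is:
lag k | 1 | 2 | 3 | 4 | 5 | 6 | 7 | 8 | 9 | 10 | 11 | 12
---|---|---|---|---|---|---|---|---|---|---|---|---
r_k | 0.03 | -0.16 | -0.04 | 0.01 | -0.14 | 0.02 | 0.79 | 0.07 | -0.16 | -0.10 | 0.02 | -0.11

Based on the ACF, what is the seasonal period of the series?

7

The largest autocorrelation is r_7 = 0.79; the remaining lags stay at or below 0.07.
The dominant spike at lag 7 indicates a seasonal period of 7.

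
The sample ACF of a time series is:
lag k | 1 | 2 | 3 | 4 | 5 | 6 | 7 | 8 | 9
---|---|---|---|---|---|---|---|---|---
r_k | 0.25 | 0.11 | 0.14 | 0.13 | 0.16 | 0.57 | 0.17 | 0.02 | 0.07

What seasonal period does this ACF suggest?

6

The largest autocorrelation is r_6 = 0.57; the remaining lags stay at or below 0.25. The elevated value at lag 1 (0.25), dropping to 0.11 at lag 2, reflects decaying short-term dependence rather than seasonality.
The dominant spike at lag 6 indicates a seasonal period of 6.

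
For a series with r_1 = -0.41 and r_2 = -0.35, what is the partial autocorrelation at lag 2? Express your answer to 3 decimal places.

φ_{22} = (r_2 − r_1²) / (1 − r_1²)
r_1² = (-0.41)² = 0.1681
Numerator = -0.35 − 0.1681 = -0.5181; denominator = 1 − 0.1681 = 0.8319
φ_{22} = -0.5181 / 0.8319 = -0.623

-0.623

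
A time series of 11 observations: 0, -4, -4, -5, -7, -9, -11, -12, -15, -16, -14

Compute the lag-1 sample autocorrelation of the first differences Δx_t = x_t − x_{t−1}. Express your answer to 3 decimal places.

-0.113

First differences Δx: -4, 0, -1, -2, -2, -2, -1, -3, -1, 2
Mean of differences = -1.4000
Numerator Σ(Δx_t−Δx̄)(Δx_{t+1}−Δx̄) = -2.7600
Denominator Σ(Δx_t−Δx̄)² = 24.4000
r_1(Δx) = -2.7600 / 24.4000 = -0.113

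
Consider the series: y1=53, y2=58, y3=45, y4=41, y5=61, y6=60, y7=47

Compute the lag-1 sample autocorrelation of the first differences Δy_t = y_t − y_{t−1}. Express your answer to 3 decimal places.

First differences Δy: 5, -13, -4, 20, -1, -13
Mean of differences = -1.0000
Numerator Σ(Δy_t−Δȳ)(Δy_{t+1}−Δȳ) = -99.0000
Denominator Σ(Δy_t−Δȳ)² = 774.0000
r_1(Δy) = -99.0000 / 774.0000 = -0.128

-0.128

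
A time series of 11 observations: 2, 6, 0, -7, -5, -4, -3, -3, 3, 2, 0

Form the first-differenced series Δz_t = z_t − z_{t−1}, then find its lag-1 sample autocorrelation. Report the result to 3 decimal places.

First differences Δz: 4, -6, -7, 2, 1, 1, 0, 6, -1, -2
Mean of differences = -0.2000
Numerator Σ(Δz_t−Δz̄)(Δz_{t+1}−Δz̄) = 2.1600
Denominator Σ(Δz_t−Δz̄)² = 147.6000
r_1(Δz) = 2.1600 / 147.6000 = 0.015

0.015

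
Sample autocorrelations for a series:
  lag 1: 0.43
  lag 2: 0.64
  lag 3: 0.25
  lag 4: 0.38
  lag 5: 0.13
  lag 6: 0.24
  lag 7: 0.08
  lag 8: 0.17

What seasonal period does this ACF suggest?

2

The largest autocorrelation is r_2 = 0.64; the remaining lags stay at or below 0.43.
The dominant spike at lag 2 indicates a seasonal period of 2.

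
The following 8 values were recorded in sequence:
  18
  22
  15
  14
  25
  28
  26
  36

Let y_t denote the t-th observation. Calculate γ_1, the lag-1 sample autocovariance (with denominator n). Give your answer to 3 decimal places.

16.375

Mean ȳ = (18 + 22 + 15 + 14 + 25 + 28 + 26 + 36)/8 = 23.0000
Deviations: -5.0000, -1.0000, -8.0000, -9.0000, 2.0000, 5.0000, 3.0000, 13.0000
Σ_{t=1}^{7}(y_t−ȳ)(y_{t+1}−ȳ) = 131.0000
γ_1 = 131.0000 / 8 = 16.375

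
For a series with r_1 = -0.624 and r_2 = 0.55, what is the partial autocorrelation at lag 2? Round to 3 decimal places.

0.263

φ_{22} = (r_2 − r_1²) / (1 − r_1²)
r_1² = (-0.624)² = 0.389376
Numerator = 0.55 − 0.3894 = 0.1606; denominator = 1 − 0.3894 = 0.6106
φ_{22} = 0.1606 / 0.6106 = 0.263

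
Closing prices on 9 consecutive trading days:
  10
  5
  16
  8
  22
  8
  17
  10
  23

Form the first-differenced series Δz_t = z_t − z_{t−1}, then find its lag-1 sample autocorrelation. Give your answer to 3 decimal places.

First differences Δz: -5, 11, -8, 14, -14, 9, -7, 13
Mean of differences = 1.6250
Numerator Σ(Δz_t−Δz̄)(Δz_{t+1}−Δz̄) = -741.7656
Denominator Σ(Δz_t−Δz̄)² = 879.8750
r_1(Δz) = -741.7656 / 879.8750 = -0.843

-0.843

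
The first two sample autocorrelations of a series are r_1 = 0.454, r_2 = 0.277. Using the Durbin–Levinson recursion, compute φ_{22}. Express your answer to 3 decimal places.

0.089

φ_{22} = (r_2 − r_1²) / (1 − r_1²)
r_1² = (0.454)² = 0.206116
Numerator = 0.277 − 0.2061 = 0.0709; denominator = 1 − 0.2061 = 0.7939
φ_{22} = 0.0709 / 0.7939 = 0.089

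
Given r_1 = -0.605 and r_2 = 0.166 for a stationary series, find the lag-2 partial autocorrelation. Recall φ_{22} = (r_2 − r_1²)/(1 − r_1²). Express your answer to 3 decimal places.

-0.316

φ_{22} = (r_2 − r_1²) / (1 − r_1²)
r_1² = (-0.605)² = 0.366025
Numerator = 0.166 − 0.3660 = -0.2000; denominator = 1 − 0.3660 = 0.6340
φ_{22} = -0.2000 / 0.6340 = -0.316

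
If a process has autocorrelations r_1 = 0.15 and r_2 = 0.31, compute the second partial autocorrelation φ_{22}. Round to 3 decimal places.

0.294

φ_{22} = (r_2 − r_1²) / (1 − r_1²)
r_1² = (0.15)² = 0.0225
Numerator = 0.31 − 0.0225 = 0.2875; denominator = 1 − 0.0225 = 0.9775
φ_{22} = 0.2875 / 0.9775 = 0.294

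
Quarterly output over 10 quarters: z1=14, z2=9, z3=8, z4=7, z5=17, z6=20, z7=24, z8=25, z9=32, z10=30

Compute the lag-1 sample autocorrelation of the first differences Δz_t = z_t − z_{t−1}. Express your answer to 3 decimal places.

-0.051

First differences Δz: -5, -1, -1, 10, 3, 4, 1, 7, -2
Mean of differences = 1.7778
Numerator Σ(Δz_t−Δz̄)(Δz_{t+1}−Δz̄) = -9.0494
Denominator Σ(Δz_t−Δz̄)² = 177.5556
r_1(Δz) = -9.0494 / 177.5556 = -0.051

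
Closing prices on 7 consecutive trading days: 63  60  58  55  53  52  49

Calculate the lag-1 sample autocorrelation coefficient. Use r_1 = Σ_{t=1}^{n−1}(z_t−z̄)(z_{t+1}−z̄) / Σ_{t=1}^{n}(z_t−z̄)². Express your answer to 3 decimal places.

Mean z̄ = (63 + 60 + 58 + 55 + 53 + 52 + 49)/7 = 55.7143
Deviations from mean: 7.2857, 4.2857, 2.2857, -0.7143, -2.7143, -3.7143, -6.7143
Σ(z_t−z̄)(z_{t+1}−z̄) = (31.2245) + (9.7959) + (-1.6327) + (1.9388) + (10.0816) + (24.9388) = 76.3469
Denominator Σ(z_t−z̄)² = 143.4286
r_1 = 76.3469 / 143.4286 = 0.532

0.532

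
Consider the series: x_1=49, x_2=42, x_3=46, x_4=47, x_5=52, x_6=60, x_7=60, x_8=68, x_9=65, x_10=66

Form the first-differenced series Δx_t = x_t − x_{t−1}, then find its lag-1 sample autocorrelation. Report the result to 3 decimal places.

-0.269

First differences Δx: -7, 4, 1, 5, 8, 0, 8, -3, 1
Mean of differences = 1.8889
Numerator Σ(Δx_t−Δx̄)(Δx_{t+1}−Δx̄) = -53.0123
Denominator Σ(Δx_t−Δx̄)² = 196.8889
r_1(Δx) = -53.0123 / 196.8889 = -0.269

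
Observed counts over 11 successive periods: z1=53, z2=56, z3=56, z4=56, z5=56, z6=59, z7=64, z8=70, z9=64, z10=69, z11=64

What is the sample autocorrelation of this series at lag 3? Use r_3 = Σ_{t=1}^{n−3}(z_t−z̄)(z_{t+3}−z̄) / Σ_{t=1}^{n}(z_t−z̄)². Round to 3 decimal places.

0.176

Mean z̄ = (53 + 56 + 56 + 56 + 56 + 59 + 64 + 70 + 64 + 69 + 64)/11 = 60.6364
Numerator Σ_{t=1}^{8}(z_t−z̄)(z_{t+3}−z̄) = 59.6033
Denominator Σ(z_t−z̄)² = 338.5455
r_3 = 59.6033 / 338.5455 = 0.176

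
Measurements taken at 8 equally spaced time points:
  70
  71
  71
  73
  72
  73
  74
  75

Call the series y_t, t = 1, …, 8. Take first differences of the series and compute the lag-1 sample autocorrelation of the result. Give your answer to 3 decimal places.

First differences Δy: 1, 0, 2, -1, 1, 1, 1
Mean of differences = 0.7143
Numerator Σ(Δy_t−Δȳ)(Δy_{t+1}−Δȳ) = -3.6531
Denominator Σ(Δy_t−Δȳ)² = 5.4286
r_1(Δy) = -3.6531 / 5.4286 = -0.673

-0.673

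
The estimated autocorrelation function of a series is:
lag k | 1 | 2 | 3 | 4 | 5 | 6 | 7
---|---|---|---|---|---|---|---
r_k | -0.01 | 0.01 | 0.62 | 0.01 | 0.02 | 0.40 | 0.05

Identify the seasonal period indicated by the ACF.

The largest autocorrelation is r_3 = 0.62, with a weaker echo at lag 6 (0.40); the remaining lags stay at or below 0.05.
The dominant spike at lag 3 indicates a seasonal period of 3.

3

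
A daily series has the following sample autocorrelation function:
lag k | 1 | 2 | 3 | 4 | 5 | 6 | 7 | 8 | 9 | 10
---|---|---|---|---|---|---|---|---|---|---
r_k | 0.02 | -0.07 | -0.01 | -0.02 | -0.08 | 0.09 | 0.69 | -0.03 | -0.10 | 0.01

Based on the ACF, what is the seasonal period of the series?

The largest autocorrelation is r_7 = 0.69; the remaining lags stay at or below 0.09.
The dominant spike at lag 7 indicates a seasonal period of 7.

7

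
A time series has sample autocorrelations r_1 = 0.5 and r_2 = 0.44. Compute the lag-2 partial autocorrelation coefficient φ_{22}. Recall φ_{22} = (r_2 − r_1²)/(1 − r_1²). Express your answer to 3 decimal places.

φ_{22} = (r_2 − r_1²) / (1 − r_1²)
r_1² = (0.5)² = 0.25
Numerator = 0.44 − 0.2500 = 0.1900; denominator = 1 − 0.2500 = 0.7500
φ_{22} = 0.1900 / 0.7500 = 0.253

0.253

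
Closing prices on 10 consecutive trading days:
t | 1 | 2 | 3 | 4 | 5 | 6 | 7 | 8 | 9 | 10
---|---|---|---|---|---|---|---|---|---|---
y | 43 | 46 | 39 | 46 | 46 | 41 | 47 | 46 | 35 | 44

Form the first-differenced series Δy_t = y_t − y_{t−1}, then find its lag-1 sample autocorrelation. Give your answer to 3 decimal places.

-0.520

First differences Δy: 3, -7, 7, 0, -5, 6, -1, -11, 9
Mean of differences = 0.1111
Numerator Σ(Δy_t−Δȳ)(Δy_{t+1}−Δȳ) = -192.7901
Denominator Σ(Δy_t−Δȳ)² = 370.8889
r_1(Δy) = -192.7901 / 370.8889 = -0.520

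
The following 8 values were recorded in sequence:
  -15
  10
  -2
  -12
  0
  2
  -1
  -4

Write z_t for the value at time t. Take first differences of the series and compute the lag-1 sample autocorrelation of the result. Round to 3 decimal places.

First differences Δz: 25, -12, -10, 12, 2, -3, -3
Mean of differences = 1.5714
Numerator Σ(Δz_t−Δz̄)(Δz_{t+1}−Δz̄) = -258.1837
Denominator Σ(Δz_t−Δz̄)² = 1017.7143
r_1(Δz) = -258.1837 / 1017.7143 = -0.254

-0.254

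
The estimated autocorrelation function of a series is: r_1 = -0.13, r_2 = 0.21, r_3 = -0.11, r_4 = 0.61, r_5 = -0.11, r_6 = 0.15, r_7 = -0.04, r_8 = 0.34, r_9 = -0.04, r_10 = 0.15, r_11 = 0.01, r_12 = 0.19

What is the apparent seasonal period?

4

The largest autocorrelation is r_4 = 0.61, with a weaker echo at lag 8 (0.34); the remaining lags stay at or below 0.21.
The dominant spike at lag 4 indicates a seasonal period of 4.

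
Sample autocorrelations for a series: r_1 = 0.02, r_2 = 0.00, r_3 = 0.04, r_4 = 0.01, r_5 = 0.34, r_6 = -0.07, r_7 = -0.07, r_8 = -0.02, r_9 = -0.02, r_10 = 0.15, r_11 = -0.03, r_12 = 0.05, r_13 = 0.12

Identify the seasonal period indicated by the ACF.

5

The largest autocorrelation is r_5 = 0.34, with a weaker echo at lag 10 (0.15); the remaining lags stay at or below 0.12.
The dominant spike at lag 5 indicates a seasonal period of 5.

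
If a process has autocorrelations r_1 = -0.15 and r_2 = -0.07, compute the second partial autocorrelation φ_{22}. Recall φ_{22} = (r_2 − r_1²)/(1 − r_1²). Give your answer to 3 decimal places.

-0.095

φ_{22} = (r_2 − r_1²) / (1 − r_1²)
r_1² = (-0.15)² = 0.0225
Numerator = -0.07 − 0.0225 = -0.0925; denominator = 1 − 0.0225 = 0.9775
φ_{22} = -0.0925 / 0.9775 = -0.095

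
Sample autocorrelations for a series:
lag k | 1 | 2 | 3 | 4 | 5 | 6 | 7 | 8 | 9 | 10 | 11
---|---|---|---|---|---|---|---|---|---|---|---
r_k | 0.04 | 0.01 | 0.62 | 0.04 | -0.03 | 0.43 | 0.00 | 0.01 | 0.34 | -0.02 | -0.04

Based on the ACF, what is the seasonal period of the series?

The largest autocorrelation is r_3 = 0.62, with weaker echoes at lags 6 (0.43) and 9 (0.34); the remaining lags stay at or below 0.04.
The dominant spike at lag 3 indicates a seasonal period of 3.

3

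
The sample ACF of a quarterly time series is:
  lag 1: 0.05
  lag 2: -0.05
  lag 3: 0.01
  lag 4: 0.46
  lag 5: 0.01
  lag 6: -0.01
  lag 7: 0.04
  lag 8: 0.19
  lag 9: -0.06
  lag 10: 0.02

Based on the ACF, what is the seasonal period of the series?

4

The largest autocorrelation is r_4 = 0.46, with a weaker echo at lag 8 (0.19); the remaining lags stay at or below 0.05.
The dominant spike at lag 4 indicates a seasonal period of 4.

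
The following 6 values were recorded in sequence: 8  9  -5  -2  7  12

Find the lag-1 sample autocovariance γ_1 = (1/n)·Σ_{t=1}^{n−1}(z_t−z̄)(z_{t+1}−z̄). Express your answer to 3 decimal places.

Mean z̄ = (8 + 9 − 5 − 2 + 7 + 12)/6 = 4.8333
Σ_{t=1}^{5}(z_t−z̄)(z_{t+1}−z̄) = 40.1389
γ_1 = 40.1389 / 6 = 6.690

6.690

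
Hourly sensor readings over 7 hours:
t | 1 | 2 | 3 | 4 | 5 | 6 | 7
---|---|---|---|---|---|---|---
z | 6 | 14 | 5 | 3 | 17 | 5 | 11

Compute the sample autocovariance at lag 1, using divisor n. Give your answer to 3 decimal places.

Mean z̄ = (6 + 14 + 5 + 3 + 17 + 5 + 11)/7 = 8.7143
Deviations: -2.7143, 5.2857, -3.7143, -5.7143, 8.2857, -3.7143, 2.2857
Σ_{t=1}^{6}(z_t−z̄)(z_{t+1}−z̄) = -99.3673
γ_1 = -99.3673 / 7 = -14.195

-14.195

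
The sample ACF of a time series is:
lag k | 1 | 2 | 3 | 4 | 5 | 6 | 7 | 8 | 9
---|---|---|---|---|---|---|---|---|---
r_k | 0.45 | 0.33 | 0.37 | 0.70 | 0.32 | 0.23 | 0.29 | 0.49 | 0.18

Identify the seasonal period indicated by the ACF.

4

The largest autocorrelation is r_4 = 0.70, with a weaker echo at lag 8 (0.49); the remaining lags stay at or below 0.45. The elevated value at lag 1 (0.45), dropping to 0.33 at lag 2, reflects decaying short-term dependence rather than seasonality.
The dominant spike at lag 4 indicates a seasonal period of 4.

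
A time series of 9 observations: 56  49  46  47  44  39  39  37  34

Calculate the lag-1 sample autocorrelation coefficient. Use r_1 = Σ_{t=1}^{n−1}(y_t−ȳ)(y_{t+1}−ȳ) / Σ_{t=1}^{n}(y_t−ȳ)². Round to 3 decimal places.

0.534

Mean ȳ = (56 + 49 + 46 + 47 + 44 + 39 + 39 + 37 + 34)/9 = 43.4444
Numerator Σ_{t=1}^{8}(y_t−ȳ)(y_{t+1}−ȳ) = 201.8025
Denominator Σ(y_t−ȳ)² = 378.2222
r_1 = 201.8025 / 378.2222 = 0.534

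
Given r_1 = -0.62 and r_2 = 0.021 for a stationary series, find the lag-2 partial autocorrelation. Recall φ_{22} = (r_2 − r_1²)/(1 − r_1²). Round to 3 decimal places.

-0.590

φ_{22} = (r_2 − r_1²) / (1 − r_1²)
r_1² = (-0.62)² = 0.3844
Numerator = 0.021 − 0.3844 = -0.3634; denominator = 1 − 0.3844 = 0.6156
φ_{22} = -0.3634 / 0.6156 = -0.590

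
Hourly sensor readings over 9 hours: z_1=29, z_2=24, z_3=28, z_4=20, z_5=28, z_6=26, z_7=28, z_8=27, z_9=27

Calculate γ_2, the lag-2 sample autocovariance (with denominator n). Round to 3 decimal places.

3.086

Mean z̄ = (29 + 24 + 28 + 20 + 28 + 26 + 28 + 27 + 27)/9 = 26.3333
Σ_{t=1}^{7}(z_t−z̄)(z_{t+2}−z̄) = 27.7778
γ_2 = 27.7778 / 9 = 3.086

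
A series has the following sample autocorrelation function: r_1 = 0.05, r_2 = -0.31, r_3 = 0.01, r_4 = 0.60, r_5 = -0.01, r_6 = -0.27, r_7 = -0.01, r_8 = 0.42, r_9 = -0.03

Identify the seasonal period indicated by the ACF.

4

The largest autocorrelation is r_4 = 0.60, with a weaker echo at lag 8 (0.42); the remaining lags stay at or below 0.05.
The dominant spike at lag 4 indicates a seasonal period of 4.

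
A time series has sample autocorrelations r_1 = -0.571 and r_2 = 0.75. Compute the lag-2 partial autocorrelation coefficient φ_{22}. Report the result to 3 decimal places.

0.629

φ_{22} = (r_2 − r_1²) / (1 − r_1²)
r_1² = (-0.571)² = 0.326041
Numerator = 0.75 − 0.3260 = 0.4240; denominator = 1 − 0.3260 = 0.6740
φ_{22} = 0.4240 / 0.6740 = 0.629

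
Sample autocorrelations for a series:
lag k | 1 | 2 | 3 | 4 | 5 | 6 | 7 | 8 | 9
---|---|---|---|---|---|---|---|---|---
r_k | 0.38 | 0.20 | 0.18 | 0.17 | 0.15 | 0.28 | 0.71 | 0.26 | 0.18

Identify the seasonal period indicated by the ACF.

7

The largest autocorrelation is r_7 = 0.71; the remaining lags stay at or below 0.38. The elevated value at lag 1 (0.38), dropping to 0.20 at lag 2, reflects decaying short-term dependence rather than seasonality.
The dominant spike at lag 7 indicates a seasonal period of 7.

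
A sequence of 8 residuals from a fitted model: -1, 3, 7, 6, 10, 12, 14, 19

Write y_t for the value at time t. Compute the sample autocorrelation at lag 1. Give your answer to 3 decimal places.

Mean ȳ = (-1 + 3 + 7 + 6 + 10 + 12 + 14 + 19)/8 = 8.7500
Deviations from mean: -9.7500, -5.7500, -1.7500, -2.7500, 1.2500, 3.2500, 5.2500, 10.2500
Σ(y_t−ȳ)(y_{t+1}−ȳ) = (56.0625) + (10.0625) + (4.8125) + (-3.4375) + (4.0625) + (17.0625) + (53.8125) = 142.4375
Denominator Σ(y_t−ȳ)² = 283.5000
r_1 = 142.4375 / 283.5000 = 0.502

0.502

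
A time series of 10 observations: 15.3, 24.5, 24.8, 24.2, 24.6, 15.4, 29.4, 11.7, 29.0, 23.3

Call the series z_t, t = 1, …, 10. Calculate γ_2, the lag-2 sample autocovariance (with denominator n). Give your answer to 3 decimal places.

10.545

Mean z̄ = (15.3 + 24.5 + 24.8 + 24.2 + 24.6 + 15.4 + 29.4 + 11.7 + 29.0 + 23.3)/10 = 22.2200
Σ_{t=1}^{8}(z_t−z̄)(z_{t+2}−z̄) = 105.4512
γ_2 = 105.4512 / 10 = 10.545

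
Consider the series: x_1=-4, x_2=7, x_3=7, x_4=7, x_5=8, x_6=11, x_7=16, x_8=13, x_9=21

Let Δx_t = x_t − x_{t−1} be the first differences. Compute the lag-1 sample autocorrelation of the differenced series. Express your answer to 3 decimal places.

First differences Δx: 11, 0, 0, 1, 3, 5, -3, 8
Mean of differences = 3.1250
Numerator Σ(Δx_t−Δx̄)(Δx_{t+1}−Δx̄) = -49.5156
Denominator Σ(Δx_t−Δx̄)² = 150.8750
r_1(Δx) = -49.5156 / 150.8750 = -0.328

-0.328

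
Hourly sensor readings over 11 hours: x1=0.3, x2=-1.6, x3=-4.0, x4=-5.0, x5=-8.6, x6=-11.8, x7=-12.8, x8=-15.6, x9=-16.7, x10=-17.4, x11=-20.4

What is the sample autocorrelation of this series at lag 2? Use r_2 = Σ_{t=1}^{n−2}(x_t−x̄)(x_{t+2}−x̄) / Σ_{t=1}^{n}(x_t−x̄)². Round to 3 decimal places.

Mean x̄ = (0.3 − 1.6 − 4.0 − 5.0 − 8.6 − 11.8 − 12.8 − 15.6 − 16.7 − 17.4 − 20.4)/11 = -10.3273
Numerator Σ_{t=1}^{9}(x_t−x̄)(x_{t+2}−x̄) = 237.5531
Denominator Σ(x_t−x̄)² = 488.6818
r_2 = 237.5531 / 488.6818 = 0.486

0.486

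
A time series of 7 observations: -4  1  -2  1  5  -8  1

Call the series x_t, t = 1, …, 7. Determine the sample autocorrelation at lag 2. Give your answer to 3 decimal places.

-0.019

Mean x̄ = (-4 + 1 − 2 + 1 + 5 − 8 + 1)/7 = -0.8571
Σ(x_t−x̄)(x_{t+2}−x̄) = (3.5918) + (3.4490) + (-6.6939) + (-13.2653) + (10.8776) = -2.0408
Denominator Σ(x_t−x̄)² = 106.8571
r_2 = -2.0408 / 106.8571 = -0.019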